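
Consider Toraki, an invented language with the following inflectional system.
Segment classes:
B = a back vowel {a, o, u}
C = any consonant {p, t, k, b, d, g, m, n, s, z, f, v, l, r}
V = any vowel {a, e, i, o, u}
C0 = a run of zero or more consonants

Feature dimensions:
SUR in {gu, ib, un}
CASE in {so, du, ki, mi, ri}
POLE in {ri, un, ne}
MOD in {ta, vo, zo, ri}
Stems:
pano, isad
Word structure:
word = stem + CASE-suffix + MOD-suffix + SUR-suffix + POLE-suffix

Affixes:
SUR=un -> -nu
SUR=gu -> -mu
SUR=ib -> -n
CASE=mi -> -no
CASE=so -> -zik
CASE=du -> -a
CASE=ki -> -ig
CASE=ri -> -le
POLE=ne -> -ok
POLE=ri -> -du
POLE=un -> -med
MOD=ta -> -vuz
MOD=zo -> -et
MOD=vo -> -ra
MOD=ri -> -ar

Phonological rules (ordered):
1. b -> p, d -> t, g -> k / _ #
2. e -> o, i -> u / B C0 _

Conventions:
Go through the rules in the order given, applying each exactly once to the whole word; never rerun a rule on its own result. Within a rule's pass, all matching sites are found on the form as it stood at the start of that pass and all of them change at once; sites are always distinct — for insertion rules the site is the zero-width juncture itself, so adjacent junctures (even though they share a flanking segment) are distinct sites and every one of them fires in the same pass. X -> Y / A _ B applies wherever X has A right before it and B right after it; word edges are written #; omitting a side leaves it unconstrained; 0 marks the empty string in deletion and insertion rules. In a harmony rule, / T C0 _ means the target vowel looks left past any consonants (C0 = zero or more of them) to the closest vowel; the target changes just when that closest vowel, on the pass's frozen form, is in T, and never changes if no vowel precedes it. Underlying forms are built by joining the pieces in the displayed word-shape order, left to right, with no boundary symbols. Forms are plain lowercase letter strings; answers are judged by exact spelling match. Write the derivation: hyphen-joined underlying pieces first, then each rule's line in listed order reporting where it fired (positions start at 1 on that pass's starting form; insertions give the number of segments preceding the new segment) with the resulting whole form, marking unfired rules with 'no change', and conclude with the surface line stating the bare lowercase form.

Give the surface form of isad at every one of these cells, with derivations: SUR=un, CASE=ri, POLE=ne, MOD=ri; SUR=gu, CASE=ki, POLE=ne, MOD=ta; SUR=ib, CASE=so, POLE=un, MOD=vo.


cell SUR=un, CASE=ri, POLE=ne, MOD=ri:
underlying: isad-le-ar-nu-ok
1. b -> p, d -> t, g -> k / _ #: no change
2. e -> o, i -> u / B C0 _: fires at position(s) 6: isadloarnuok
surface: isadloarnuok

cell SUR=gu, CASE=ki, POLE=ne, MOD=ta:
underlying: isad-ig-vuz-mu-ok
1. b -> p, d -> t, g -> k / _ #: no change
2. e -> o, i -> u / B C0 _: fires at position(s) 5: isadugvuzmuok
surface: isadugvuzmuok

cell SUR=ib, CASE=so, POLE=un, MOD=vo:
underlying: isad-zik-ra-n-med
1. b -> p, d -> t, g -> k / _ #: fires at position(s) 13: isadzikranmet
2. e -> o, i -> u / B C0 _: fires at position(s) 6, 12: isadzukranmot
surface: isadzukranmot


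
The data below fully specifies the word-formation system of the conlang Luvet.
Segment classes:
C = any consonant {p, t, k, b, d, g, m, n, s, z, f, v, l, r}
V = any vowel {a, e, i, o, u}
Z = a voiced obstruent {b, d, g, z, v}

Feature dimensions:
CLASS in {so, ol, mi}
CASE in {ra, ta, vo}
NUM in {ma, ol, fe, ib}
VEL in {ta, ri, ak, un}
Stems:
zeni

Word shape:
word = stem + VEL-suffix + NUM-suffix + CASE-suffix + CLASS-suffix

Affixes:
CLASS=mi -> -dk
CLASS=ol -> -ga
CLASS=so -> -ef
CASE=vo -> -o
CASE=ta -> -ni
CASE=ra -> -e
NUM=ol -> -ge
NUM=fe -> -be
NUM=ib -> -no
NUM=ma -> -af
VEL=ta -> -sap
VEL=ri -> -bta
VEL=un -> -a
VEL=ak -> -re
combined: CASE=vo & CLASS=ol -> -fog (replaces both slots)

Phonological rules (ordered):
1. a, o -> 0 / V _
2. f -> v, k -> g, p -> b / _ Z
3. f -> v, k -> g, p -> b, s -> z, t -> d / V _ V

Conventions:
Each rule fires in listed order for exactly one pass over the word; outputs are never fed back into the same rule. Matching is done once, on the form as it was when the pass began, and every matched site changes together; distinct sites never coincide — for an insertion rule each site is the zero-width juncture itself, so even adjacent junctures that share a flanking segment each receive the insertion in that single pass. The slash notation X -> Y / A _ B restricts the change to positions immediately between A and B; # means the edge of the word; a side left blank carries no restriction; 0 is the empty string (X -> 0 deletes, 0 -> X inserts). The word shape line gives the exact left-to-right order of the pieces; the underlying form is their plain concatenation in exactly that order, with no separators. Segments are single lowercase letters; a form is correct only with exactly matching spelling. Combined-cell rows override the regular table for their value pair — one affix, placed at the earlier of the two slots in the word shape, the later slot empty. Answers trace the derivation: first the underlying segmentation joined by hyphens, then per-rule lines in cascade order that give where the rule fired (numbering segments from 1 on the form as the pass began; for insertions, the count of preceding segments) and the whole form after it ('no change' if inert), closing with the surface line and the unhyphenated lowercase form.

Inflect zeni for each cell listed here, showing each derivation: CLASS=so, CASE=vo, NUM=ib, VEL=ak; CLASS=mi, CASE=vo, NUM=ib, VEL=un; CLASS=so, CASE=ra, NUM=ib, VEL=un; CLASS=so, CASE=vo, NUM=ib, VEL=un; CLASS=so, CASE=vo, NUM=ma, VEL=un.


cell CLASS=so, CASE=vo, NUM=ib, VEL=ak:
underlying: zeni-re-no-o-ef
1. a, o -> 0 / V _: fires at position(s) 9: zenirenoef
2. f -> v, k -> g, p -> b / _ Z: no change
3. f -> v, k -> g, p -> b, s -> z, t -> d / V _ V: no change
surface: zenirenoef

cell CLASS=mi, CASE=vo, NUM=ib, VEL=un:
underlying: zeni-a-no-o-dk
1. a, o -> 0 / V _: fires at position(s) 5, 8: zeninodk
2. f -> v, k -> g, p -> b / _ Z: no change
3. f -> v, k -> g, p -> b, s -> z, t -> d / V _ V: no change
surface: zeninodk

cell CLASS=so, CASE=ra, NUM=ib, VEL=un:
underlying: zeni-a-no-e-ef
1. a, o -> 0 / V _: fires at position(s) 5: zeninoeef
2. f -> v, k -> g, p -> b / _ Z: no change
3. f -> v, k -> g, p -> b, s -> z, t -> d / V _ V: no change
surface: zeninoeef

cell CLASS=so, CASE=vo, NUM=ib, VEL=un:
underlying: zeni-a-no-o-ef
1. a, o -> 0 / V _: fires at position(s) 5, 8: zeninoef
2. f -> v, k -> g, p -> b / _ Z: no change
3. f -> v, k -> g, p -> b, s -> z, t -> d / V _ V: no change
surface: zeninoef

cell CLASS=so, CASE=vo, NUM=ma, VEL=un:
underlying: zeni-a-af-o-ef
1. a, o -> 0 / V _: fires at position(s) 5, 6: zenifoef
2. f -> v, k -> g, p -> b / _ Z: no change
3. f -> v, k -> g, p -> b, s -> z, t -> d / V _ V: fires at position(s) 5: zenivoef
surface: zenivoef


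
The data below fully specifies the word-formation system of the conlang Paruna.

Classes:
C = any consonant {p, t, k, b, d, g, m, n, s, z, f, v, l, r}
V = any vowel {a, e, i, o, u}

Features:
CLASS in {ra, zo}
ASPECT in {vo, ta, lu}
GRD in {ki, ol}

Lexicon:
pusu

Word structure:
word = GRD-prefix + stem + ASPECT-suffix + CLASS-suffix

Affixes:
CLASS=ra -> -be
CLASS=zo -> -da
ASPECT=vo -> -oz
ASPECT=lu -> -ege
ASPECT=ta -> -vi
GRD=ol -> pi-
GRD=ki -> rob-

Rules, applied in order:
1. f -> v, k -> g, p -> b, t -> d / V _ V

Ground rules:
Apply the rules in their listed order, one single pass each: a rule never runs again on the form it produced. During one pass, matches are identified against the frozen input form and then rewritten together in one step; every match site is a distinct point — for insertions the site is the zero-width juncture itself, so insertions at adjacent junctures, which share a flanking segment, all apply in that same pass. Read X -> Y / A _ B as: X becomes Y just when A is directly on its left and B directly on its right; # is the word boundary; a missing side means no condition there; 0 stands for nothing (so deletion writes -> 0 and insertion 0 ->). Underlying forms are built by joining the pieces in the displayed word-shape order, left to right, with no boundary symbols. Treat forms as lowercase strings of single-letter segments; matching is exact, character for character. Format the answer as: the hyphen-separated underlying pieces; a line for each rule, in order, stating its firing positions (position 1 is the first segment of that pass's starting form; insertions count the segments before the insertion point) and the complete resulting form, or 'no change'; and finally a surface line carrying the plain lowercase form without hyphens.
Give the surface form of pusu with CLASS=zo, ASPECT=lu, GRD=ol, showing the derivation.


underlying: pi-pusu-ege-da
1. f -> v, k -> g, p -> b, t -> d / V _ V: fires at position(s) 3: pibusuegeda
surface: pibusuegeda


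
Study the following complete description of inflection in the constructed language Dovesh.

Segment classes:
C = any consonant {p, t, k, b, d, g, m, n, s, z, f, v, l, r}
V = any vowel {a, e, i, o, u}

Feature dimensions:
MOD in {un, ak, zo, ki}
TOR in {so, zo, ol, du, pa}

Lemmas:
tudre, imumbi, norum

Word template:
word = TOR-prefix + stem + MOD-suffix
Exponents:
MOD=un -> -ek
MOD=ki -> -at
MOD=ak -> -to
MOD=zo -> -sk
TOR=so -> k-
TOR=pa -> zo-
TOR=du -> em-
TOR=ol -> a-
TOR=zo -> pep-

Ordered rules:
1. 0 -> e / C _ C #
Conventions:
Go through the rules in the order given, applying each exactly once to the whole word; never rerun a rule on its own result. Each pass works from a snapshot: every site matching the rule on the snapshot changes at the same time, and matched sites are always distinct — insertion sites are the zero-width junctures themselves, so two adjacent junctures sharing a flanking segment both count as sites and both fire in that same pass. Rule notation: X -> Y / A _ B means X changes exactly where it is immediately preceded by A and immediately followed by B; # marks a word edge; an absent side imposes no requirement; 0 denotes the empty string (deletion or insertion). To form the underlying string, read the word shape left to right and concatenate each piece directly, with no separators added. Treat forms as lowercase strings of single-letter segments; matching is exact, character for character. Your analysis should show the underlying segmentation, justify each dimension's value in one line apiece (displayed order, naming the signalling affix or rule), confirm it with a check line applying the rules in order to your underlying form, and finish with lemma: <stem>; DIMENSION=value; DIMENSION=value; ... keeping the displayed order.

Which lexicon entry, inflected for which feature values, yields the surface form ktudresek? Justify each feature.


underlying: k-tudre-sk
MOD=zo - signalled by the affix -sk
TOR=so - signalled by the affix k-
check: ktudresk -> ktudresek
lemma: tudre; MOD=zo; TOR=so


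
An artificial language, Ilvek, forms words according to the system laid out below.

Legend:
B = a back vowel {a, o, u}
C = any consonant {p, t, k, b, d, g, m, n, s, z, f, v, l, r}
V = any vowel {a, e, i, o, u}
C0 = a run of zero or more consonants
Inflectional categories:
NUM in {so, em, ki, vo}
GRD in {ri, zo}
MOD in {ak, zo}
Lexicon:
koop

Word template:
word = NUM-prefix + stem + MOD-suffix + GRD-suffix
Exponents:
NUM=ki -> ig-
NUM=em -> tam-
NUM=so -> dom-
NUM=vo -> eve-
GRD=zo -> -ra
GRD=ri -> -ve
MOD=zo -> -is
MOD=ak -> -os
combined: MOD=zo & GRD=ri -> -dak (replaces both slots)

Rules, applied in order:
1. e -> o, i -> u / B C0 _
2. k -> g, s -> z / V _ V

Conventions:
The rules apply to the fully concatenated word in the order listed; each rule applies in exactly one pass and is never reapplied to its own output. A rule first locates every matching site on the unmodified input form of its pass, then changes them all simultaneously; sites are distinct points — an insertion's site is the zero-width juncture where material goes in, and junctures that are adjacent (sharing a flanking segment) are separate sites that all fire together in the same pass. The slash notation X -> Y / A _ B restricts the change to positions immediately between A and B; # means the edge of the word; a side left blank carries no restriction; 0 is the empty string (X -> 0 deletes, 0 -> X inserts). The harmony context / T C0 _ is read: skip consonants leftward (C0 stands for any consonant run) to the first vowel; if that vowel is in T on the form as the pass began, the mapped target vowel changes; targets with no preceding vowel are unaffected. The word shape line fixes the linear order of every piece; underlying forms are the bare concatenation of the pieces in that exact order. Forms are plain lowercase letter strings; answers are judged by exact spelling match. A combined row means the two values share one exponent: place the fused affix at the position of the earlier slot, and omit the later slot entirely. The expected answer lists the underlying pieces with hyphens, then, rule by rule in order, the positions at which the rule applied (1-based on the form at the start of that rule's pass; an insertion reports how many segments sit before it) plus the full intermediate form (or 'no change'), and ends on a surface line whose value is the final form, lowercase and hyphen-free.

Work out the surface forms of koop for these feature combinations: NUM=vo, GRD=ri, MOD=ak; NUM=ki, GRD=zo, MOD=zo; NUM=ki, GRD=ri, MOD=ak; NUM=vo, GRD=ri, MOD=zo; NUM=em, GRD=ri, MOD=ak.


cell NUM=vo, GRD=ri, MOD=ak:
underlying: eve-koop-os-ve
1. e -> o, i -> u / B C0 _: fires at position(s) 11: evekooposvo
2. k -> g, s -> z / V _ V: fires at position(s) 4: evegooposvo
surface: evegooposvo

cell NUM=ki, GRD=zo, MOD=zo:
underlying: ig-koop-is-ra
1. e -> o, i -> u / B C0 _: fires at position(s) 7: igkoopusra
2. k -> g, s -> z / V _ V: no change
surface: igkoopusra

cell NUM=ki, GRD=ri, MOD=ak:
underlying: ig-koop-os-ve
1. e -> o, i -> u / B C0 _: fires at position(s) 10: igkooposvo
2. k -> g, s -> z / V _ V: no change
surface: igkooposvo

cell NUM=vo, GRD=ri, MOD=zo:
underlying: eve-koop-dak
1. e -> o, i -> u / B C0 _: no change
2. k -> g, s -> z / V _ V: fires at position(s) 4: evegoopdak
surface: evegoopdak

cell NUM=em, GRD=ri, MOD=ak:
underlying: tam-koop-os-ve
1. e -> o, i -> u / B C0 _: fires at position(s) 11: tamkooposvo
2. k -> g, s -> z / V _ V: no change
surface: tamkooposvo


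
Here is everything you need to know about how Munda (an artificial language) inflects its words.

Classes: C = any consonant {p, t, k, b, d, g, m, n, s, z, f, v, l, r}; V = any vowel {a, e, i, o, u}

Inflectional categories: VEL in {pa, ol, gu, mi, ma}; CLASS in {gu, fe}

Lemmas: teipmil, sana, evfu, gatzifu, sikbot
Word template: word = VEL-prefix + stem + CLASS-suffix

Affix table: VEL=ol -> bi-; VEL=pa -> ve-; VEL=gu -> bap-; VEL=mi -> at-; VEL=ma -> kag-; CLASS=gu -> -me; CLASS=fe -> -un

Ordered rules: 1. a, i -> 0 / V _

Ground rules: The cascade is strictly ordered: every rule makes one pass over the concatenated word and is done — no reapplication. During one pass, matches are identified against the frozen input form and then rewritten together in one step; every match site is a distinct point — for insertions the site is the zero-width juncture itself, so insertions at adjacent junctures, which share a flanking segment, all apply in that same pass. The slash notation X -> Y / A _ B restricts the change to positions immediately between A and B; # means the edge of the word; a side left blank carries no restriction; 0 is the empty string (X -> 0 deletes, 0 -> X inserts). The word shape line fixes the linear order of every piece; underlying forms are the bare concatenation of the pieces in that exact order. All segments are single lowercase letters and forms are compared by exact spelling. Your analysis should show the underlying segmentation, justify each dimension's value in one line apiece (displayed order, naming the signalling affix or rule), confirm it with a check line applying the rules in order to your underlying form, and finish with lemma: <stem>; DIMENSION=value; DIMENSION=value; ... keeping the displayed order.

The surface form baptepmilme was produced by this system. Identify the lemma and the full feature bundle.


underlying: bap-teipmil-me
VEL=gu - signalled by the affix bap-
CLASS=gu - signalled by the affix -me
check: bapteipmilme -> baptepmilme
lemma: teipmil; VEL=gu; CLASS=gu


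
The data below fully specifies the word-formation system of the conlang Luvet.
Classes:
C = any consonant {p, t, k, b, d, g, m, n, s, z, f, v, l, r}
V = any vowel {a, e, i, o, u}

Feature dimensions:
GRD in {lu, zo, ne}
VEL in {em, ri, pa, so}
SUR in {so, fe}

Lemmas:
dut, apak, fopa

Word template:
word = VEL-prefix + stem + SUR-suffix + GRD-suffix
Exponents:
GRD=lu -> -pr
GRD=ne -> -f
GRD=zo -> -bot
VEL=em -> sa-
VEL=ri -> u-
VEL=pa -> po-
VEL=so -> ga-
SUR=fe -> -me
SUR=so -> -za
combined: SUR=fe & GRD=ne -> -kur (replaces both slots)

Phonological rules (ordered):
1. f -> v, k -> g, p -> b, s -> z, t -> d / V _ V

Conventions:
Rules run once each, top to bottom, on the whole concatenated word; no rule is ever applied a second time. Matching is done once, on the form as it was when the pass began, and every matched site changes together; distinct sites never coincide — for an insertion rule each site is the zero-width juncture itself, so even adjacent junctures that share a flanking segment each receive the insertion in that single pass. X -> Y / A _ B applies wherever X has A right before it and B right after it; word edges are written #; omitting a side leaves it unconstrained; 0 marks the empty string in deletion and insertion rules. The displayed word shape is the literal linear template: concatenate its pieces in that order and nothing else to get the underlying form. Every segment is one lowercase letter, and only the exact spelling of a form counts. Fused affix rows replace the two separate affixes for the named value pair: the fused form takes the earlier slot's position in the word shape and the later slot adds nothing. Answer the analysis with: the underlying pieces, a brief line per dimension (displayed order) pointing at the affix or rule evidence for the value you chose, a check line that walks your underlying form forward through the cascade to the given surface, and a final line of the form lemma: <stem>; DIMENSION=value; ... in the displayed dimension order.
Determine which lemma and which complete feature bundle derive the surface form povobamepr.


underlying: po-fopa-me-pr
GRD=lu - signalled by the affix -pr
VEL=pa - signalled by the affix po-
SUR=fe - signalled by the affix -me
check: pofopamepr -> povobamepr
lemma: fopa; GRD=lu; VEL=pa; SUR=fe


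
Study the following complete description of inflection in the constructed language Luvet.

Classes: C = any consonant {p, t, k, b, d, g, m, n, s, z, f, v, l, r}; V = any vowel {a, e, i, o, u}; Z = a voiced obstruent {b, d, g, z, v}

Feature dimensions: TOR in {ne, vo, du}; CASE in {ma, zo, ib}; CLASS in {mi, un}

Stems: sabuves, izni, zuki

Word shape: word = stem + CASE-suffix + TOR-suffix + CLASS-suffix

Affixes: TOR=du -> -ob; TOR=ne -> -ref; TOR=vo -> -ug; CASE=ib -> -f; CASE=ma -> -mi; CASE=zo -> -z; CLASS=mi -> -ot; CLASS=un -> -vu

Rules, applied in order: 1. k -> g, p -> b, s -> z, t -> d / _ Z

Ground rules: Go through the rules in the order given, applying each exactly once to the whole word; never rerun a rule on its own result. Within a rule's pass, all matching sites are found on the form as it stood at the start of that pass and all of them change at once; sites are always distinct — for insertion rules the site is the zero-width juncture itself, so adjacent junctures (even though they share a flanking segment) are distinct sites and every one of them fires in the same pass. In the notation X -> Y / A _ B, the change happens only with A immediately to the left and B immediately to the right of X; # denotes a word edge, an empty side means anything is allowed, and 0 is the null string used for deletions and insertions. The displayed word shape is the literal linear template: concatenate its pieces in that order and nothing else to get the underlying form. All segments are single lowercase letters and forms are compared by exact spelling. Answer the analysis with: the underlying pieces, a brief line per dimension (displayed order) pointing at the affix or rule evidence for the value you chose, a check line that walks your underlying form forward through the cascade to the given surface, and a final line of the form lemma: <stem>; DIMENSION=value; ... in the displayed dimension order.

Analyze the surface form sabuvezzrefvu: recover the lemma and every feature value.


underlying: sabuves-z-ref-vu
TOR=ne - signalled by the affix -ref
CASE=zo - signalled by the affix -z
CLASS=un - signalled by the affix -vu
check: sabuveszrefvu -> sabuvezzrefvu
lemma: sabuves; TOR=ne; CASE=zo; CLASS=un


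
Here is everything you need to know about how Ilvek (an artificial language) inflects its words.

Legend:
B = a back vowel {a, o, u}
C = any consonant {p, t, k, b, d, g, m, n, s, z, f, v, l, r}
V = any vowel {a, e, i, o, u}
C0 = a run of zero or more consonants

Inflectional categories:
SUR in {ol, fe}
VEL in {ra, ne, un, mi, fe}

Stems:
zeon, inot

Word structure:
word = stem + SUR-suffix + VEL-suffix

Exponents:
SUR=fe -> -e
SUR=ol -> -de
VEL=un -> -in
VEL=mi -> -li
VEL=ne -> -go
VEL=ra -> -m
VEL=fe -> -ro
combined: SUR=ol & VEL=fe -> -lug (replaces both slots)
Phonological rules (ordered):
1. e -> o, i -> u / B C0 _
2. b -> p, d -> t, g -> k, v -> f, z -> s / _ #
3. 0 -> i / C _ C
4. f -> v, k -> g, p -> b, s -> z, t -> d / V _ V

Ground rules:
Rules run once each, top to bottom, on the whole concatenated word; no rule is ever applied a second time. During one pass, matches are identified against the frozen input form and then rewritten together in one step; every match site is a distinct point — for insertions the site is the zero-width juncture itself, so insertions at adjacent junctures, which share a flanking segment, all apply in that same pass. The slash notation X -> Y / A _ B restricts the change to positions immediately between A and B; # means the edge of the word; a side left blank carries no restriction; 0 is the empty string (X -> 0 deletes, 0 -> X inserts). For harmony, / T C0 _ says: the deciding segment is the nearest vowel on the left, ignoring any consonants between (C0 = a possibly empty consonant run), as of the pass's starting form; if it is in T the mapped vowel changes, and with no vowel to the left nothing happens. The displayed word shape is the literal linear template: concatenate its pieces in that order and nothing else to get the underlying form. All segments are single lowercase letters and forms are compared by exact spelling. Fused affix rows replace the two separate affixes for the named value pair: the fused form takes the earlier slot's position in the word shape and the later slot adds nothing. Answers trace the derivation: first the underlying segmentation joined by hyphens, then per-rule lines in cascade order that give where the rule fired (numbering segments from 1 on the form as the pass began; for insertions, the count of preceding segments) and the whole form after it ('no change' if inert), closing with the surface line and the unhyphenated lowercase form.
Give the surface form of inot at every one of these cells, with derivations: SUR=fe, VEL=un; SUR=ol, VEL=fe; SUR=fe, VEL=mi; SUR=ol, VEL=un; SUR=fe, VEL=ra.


cell SUR=fe, VEL=un:
underlying: inot-e-in
1. e -> o, i -> u / B C0 _: fires at position(s) 5: inotoin
2. b -> p, d -> t, g -> k, v -> f, z -> s / _ #: no change
3. 0 -> i / C _ C: no change
4. f -> v, k -> g, p -> b, s -> z, t -> d / V _ V: fires at position(s) 4: inodoin
surface: inodoin

cell SUR=ol, VEL=fe:
underlying: inot-lug
1. e -> o, i -> u / B C0 _: no change
2. b -> p, d -> t, g -> k, v -> f, z -> s / _ #: fires at position(s) 7: inotluk
3. 0 -> i / C _ C: inserts after position(s) 4: inotiluk
4. f -> v, k -> g, p -> b, s -> z, t -> d / V _ V: fires at position(s) 4: inodiluk
surface: inodiluk

cell SUR=fe, VEL=mi:
underlying: inot-e-li
1. e -> o, i -> u / B C0 _: fires at position(s) 5: inotoli
2. b -> p, d -> t, g -> k, v -> f, z -> s / _ #: no change
3. 0 -> i / C _ C: no change
4. f -> v, k -> g, p -> b, s -> z, t -> d / V _ V: fires at position(s) 4: inodoli
surface: inodoli

cell SUR=ol, VEL=un:
underlying: inot-de-in
1. e -> o, i -> u / B C0 _: fires at position(s) 6: inotdoin
2. b -> p, d -> t, g -> k, v -> f, z -> s / _ #: no change
3. 0 -> i / C _ C: inserts after position(s) 4: inotidoin
4. f -> v, k -> g, p -> b, s -> z, t -> d / V _ V: fires at position(s) 4: inodidoin
surface: inodidoin

cell SUR=fe, VEL=ra:
underlying: inot-e-m
1. e -> o, i -> u / B C0 _: fires at position(s) 5: inotom
2. b -> p, d -> t, g -> k, v -> f, z -> s / _ #: no change
3. 0 -> i / C _ C: no change
4. f -> v, k -> g, p -> b, s -> z, t -> d / V _ V: fires at position(s) 4: inodom
surface: inodom


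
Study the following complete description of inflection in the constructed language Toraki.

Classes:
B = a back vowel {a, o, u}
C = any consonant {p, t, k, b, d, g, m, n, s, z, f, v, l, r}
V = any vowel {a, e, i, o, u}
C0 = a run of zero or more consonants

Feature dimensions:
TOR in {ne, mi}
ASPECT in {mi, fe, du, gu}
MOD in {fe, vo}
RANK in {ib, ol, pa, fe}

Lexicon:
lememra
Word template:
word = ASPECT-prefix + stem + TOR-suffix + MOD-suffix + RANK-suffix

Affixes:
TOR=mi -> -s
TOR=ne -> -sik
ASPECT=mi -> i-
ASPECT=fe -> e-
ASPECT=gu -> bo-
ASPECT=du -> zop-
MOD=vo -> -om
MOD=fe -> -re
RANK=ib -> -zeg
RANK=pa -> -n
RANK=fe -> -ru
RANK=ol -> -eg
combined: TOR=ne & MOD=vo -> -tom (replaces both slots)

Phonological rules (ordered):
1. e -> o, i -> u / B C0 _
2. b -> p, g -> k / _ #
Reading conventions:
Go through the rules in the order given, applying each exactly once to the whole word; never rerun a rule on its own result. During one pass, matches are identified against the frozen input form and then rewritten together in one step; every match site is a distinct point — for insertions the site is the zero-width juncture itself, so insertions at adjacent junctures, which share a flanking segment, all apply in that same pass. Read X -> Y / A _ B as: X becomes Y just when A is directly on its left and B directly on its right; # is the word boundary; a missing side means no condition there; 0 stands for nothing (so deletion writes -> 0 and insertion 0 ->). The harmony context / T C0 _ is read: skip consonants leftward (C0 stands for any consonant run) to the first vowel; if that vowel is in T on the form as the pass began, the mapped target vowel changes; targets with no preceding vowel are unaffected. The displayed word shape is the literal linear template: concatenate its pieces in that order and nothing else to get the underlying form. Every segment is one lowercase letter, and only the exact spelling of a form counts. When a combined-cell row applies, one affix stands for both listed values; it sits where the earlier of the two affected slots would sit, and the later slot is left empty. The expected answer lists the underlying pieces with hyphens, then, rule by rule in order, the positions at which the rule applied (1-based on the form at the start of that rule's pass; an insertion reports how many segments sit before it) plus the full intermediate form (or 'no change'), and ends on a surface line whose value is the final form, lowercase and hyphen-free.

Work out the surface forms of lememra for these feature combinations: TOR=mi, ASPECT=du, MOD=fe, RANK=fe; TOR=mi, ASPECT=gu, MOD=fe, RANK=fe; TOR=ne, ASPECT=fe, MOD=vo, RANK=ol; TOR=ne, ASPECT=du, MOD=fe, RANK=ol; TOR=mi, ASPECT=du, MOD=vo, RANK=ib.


cell TOR=mi, ASPECT=du, MOD=fe, RANK=fe:
underlying: zop-lememra-s-re-ru
1. e -> o, i -> u / B C0 _: fires at position(s) 5, 13: zoplomemrasroru
2. b -> p, g -> k / _ #: no change
surface: zoplomemrasroru

cell TOR=mi, ASPECT=gu, MOD=fe, RANK=fe:
underlying: bo-lememra-s-re-ru
1. e -> o, i -> u / B C0 _: fires at position(s) 4, 12: bolomemrasroru
2. b -> p, g -> k / _ #: no change
surface: bolomemrasroru

cell TOR=ne, ASPECT=fe, MOD=vo, RANK=ol:
underlying: e-lememra-tom-eg
1. e -> o, i -> u / B C0 _: fires at position(s) 12: elememratomog
2. b -> p, g -> k / _ #: fires at position(s) 13: elememratomok
surface: elememratomok

cell TOR=ne, ASPECT=du, MOD=fe, RANK=ol:
underlying: zop-lememra-sik-re-eg
1. e -> o, i -> u / B C0 _: fires at position(s) 5, 12: zoplomemrasukreeg
2. b -> p, g -> k / _ #: fires at position(s) 17: zoplomemrasukreek
surface: zoplomemrasukreek

cell TOR=mi, ASPECT=du, MOD=vo, RANK=ib:
underlying: zop-lememra-s-om-zeg
1. e -> o, i -> u / B C0 _: fires at position(s) 5, 15: zoplomemrasomzog
2. b -> p, g -> k / _ #: fires at position(s) 16: zoplomemrasomzok
surface: zoplomemrasomzok


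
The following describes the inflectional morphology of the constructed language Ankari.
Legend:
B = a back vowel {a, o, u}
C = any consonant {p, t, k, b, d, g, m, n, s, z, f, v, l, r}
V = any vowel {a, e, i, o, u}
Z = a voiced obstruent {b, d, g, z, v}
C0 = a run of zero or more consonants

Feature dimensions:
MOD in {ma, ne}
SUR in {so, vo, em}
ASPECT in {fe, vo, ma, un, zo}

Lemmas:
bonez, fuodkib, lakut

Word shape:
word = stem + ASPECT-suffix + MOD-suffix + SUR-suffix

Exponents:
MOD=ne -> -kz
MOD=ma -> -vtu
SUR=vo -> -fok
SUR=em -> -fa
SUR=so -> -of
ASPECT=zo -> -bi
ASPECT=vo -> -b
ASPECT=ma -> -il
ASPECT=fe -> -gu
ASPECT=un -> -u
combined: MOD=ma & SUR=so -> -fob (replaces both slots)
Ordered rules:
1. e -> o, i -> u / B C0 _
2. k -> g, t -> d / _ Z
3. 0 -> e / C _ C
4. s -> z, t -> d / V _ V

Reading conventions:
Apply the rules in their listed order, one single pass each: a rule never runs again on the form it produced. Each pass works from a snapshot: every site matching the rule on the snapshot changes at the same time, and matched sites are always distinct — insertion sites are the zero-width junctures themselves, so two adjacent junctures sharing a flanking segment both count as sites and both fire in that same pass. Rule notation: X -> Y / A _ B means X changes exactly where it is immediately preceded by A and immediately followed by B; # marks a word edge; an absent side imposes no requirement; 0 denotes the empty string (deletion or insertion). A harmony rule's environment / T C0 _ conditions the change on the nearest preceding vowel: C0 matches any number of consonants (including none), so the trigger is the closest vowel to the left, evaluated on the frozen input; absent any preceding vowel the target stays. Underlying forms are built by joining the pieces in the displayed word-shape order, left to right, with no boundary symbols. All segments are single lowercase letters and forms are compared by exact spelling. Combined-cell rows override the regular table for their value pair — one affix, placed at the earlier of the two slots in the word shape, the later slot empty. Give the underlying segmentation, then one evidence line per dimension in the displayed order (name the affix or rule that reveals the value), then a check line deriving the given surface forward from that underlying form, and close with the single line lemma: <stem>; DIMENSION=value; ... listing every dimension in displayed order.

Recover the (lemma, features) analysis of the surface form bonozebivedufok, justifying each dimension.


underlying: bonez-bi-vtu-fok
MOD=ma - signalled by the affix -vtu
SUR=vo - signalled by the affix -fok
ASPECT=zo - signalled by the affix -bi
check: bonezbivtufok -> bonozbivtufok -> bonozbivtufok -> bonozebivetufok -> bonozebivedufok
lemma: bonez; MOD=ma; SUR=vo; ASPECT=zo


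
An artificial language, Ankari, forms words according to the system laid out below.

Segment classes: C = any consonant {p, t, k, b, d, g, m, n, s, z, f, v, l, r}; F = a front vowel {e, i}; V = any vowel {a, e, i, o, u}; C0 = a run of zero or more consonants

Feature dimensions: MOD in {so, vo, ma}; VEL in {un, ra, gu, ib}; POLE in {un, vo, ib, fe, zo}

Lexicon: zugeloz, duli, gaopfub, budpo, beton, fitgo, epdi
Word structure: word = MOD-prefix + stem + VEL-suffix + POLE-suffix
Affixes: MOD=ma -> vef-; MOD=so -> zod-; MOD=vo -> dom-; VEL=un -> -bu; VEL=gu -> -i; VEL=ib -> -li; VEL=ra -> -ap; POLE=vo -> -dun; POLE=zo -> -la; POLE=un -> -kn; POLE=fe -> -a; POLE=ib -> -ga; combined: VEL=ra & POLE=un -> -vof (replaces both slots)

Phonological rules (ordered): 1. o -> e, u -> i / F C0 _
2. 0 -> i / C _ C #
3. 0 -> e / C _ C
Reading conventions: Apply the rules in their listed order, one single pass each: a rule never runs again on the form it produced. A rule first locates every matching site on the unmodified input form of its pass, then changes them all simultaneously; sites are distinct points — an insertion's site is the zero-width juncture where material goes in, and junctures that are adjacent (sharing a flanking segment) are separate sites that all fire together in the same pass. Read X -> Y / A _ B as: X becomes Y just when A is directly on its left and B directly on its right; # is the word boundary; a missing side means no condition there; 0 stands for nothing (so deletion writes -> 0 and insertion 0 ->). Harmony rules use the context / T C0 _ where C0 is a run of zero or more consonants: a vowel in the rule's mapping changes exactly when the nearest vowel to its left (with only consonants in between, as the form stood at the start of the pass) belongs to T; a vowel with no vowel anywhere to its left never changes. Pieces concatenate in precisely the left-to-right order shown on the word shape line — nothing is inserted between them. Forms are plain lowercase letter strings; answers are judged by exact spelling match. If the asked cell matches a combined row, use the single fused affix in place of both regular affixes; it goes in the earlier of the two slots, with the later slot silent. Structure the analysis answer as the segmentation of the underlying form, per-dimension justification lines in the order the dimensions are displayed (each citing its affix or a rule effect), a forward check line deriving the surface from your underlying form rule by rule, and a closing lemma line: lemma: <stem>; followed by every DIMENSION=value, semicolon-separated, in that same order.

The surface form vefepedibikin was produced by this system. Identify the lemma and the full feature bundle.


underlying: vef-epdi-bu-kn
MOD=ma - signalled by the affix vef-
VEL=un - signalled by the affix -bu
POLE=un - signalled by the affix -kn
check: vefepdibukn -> vefepdibikn -> vefepdibikin -> vefepedibikin
lemma: epdi; MOD=ma; VEL=un; POLE=un


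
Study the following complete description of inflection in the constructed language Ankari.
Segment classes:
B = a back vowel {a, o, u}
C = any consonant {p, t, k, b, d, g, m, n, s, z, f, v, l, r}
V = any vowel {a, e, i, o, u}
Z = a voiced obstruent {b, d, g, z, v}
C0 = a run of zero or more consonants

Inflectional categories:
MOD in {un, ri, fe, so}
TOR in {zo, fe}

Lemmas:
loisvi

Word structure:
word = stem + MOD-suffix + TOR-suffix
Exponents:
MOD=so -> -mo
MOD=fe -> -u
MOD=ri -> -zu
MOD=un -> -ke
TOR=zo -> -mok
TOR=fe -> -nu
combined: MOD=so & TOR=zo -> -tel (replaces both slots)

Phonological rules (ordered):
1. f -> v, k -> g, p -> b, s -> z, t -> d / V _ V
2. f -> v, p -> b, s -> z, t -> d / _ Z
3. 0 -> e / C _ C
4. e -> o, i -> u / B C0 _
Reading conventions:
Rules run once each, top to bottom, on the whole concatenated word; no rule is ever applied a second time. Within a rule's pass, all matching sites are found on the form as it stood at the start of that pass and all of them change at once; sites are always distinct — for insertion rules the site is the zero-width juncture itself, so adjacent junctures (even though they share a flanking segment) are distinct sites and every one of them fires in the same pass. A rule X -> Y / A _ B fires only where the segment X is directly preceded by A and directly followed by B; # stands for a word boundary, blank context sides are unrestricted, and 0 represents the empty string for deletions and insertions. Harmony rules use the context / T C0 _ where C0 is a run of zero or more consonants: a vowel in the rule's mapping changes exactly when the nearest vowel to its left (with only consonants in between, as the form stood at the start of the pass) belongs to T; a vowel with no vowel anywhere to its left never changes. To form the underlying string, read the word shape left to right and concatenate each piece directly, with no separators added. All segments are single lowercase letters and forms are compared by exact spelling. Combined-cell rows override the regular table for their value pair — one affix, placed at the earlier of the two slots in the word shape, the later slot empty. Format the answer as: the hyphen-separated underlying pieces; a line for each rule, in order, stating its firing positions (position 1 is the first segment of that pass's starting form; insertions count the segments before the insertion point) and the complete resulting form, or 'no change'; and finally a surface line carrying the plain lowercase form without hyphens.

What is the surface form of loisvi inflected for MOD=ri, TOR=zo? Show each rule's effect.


underlying: loisvi-zu-mok
1. f -> v, k -> g, p -> b, s -> z, t -> d / V _ V: no change
2. f -> v, p -> b, s -> z, t -> d / _ Z: fires at position(s) 4: loizvizumok
3. 0 -> e / C _ C: inserts after position(s) 4: loizevizumok
4. e -> o, i -> u / B C0 _: fires at position(s) 3: louzevizumok
surface: louzevizumok


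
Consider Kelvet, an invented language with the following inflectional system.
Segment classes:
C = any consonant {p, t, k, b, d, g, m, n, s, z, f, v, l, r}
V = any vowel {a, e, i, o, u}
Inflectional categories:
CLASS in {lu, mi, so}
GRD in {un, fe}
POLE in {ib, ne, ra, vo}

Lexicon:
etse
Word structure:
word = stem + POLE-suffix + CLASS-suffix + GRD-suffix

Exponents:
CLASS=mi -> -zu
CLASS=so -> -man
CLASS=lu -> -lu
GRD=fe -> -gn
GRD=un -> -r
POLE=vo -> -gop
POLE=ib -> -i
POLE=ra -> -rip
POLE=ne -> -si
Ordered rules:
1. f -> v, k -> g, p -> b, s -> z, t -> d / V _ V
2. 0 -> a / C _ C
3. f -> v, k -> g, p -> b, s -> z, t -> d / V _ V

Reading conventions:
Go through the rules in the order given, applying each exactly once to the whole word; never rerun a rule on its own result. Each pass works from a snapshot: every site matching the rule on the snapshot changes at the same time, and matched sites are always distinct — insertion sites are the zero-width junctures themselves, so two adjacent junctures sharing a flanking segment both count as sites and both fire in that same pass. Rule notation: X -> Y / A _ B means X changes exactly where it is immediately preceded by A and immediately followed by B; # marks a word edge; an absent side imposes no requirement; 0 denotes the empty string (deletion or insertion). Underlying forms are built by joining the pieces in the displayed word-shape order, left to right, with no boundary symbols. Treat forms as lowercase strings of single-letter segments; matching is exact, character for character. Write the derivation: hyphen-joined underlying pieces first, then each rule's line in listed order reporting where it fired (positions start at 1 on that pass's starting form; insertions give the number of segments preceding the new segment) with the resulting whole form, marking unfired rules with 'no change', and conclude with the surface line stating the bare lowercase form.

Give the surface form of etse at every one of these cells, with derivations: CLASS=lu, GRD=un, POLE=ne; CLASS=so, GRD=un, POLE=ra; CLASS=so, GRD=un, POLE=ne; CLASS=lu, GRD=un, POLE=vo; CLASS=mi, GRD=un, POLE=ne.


cell CLASS=lu, GRD=un, POLE=ne:
underlying: etse-si-lu-r
1. f -> v, k -> g, p -> b, s -> z, t -> d / V _ V: fires at position(s) 5: etsezilur
2. 0 -> a / C _ C: inserts after position(s) 2: etasezilur
3. f -> v, k -> g, p -> b, s -> z, t -> d / V _ V: fires at position(s) 2, 4: edazezilur
surface: edazezilur

cell CLASS=so, GRD=un, POLE=ra:
underlying: etse-rip-man-r
1. f -> v, k -> g, p -> b, s -> z, t -> d / V _ V: no change
2. 0 -> a / C _ C: inserts after position(s) 2, 7, 10: etaseripamanar
3. f -> v, k -> g, p -> b, s -> z, t -> d / V _ V: fires at position(s) 2, 4, 8: edazeribamanar
surface: edazeribamanar

cell CLASS=so, GRD=un, POLE=ne:
underlying: etse-si-man-r
1. f -> v, k -> g, p -> b, s -> z, t -> d / V _ V: fires at position(s) 5: etsezimanr
2. 0 -> a / C _ C: inserts after position(s) 2, 9: etasezimanar
3. f -> v, k -> g, p -> b, s -> z, t -> d / V _ V: fires at position(s) 2, 4: edazezimanar
surface: edazezimanar

cell CLASS=lu, GRD=un, POLE=vo:
underlying: etse-gop-lu-r
1. f -> v, k -> g, p -> b, s -> z, t -> d / V _ V: no change
2. 0 -> a / C _ C: inserts after position(s) 2, 7: etasegopalur
3. f -> v, k -> g, p -> b, s -> z, t -> d / V _ V: fires at position(s) 2, 4, 8: edazegobalur
surface: edazegobalur

cell CLASS=mi, GRD=un, POLE=ne:
underlying: etse-si-zu-r
1. f -> v, k -> g, p -> b, s -> z, t -> d / V _ V: fires at position(s) 5: etsezizur
2. 0 -> a / C _ C: inserts after position(s) 2: etasezizur
3. f -> v, k -> g, p -> b, s -> z, t -> d / V _ V: fires at position(s) 2, 4: edazezizur
surface: edazezizur
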